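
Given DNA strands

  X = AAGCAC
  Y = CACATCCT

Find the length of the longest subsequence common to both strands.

4

Taking A at X[1]=Y[2], A at X[2]=Y[4], C at X[4]=Y[6], C at X[6]=Y[7] gives a common subsequence of length 4. dp[6][8] = 4 confirms this is the maximum.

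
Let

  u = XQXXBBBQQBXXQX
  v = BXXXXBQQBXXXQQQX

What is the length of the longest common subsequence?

Match X [1,3] → X [3,4] → X [4,5] → B [7,6] → Q [8,7] → Q [9,8] → B [10,9] → X [11,11] → X [12,12] → Q [13,15] → X [14,16] — 11 characters in the same relative order in both. dp[14][16] = 11 confirms this is the maximum.

11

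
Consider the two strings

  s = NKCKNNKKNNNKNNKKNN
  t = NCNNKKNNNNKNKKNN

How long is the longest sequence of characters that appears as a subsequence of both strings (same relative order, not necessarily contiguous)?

15

Pick N (s #1, t #1); then C (s #3, t #2); then N (s #5, t #3); then N (s #6, t #4); then K (s #7, t #5); then K (s #8, t #6); then N (s #9, t #8); then N (s #10, t #9); then N (s #11, t #10); then K (s #12, t #11); then N (s #14, t #12); then K (s #15, t #13); then K (s #16, t #14); then N (s #17, t #15); then N (s #18, t #16); all 15 characters appear in both, in order, and the DP table's final entry dp[18][16] is also 15, so no common subsequence is longer.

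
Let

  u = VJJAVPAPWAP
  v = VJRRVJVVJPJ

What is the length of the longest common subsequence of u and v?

Let dp[i][j] be the LCS length of the first i characters of u and the first j characters of v. dp[i][j] = dp[i-1][j-1]+1 when the i-th and j-th characters match, else max(dp[i-1][j], dp[i][j-1]).
    ·  V  J  R  R  V  J  V  V  J  P  J
 ·  0  0  0  0  0  0  0  0  0  0  0  0
 V  0  1  1  1  1  1  1  1  1  1  1  1
 J  0  1  2  2  2  2  2  2  2  2  2  2
 J  0  1  2  2  2  2  3  3  3  3  3  3
 A  0  1  2  2  2  2  3  3  3  3  3  3
 V  0  1  2  2  2  3  3  4  4  4  4  4
 P  0  1  2  2  2  3  3  4  4  4  5  5
 A  0  1  2  2  2  3  3  4  4  4  5  5
 P  0  1  2  2  2  3  3  4  4  4  5  5
 W  0  1  2  2  2  3  3  4  4  4  5  5
 A  0  1  2  2  2  3  3  4  4  4  5  5
 P  0  1  2  2  2  3  3  4  4  4  5  5
dp[11][11] = 5. One LCS (by backtracking along matches): VJJVP.

5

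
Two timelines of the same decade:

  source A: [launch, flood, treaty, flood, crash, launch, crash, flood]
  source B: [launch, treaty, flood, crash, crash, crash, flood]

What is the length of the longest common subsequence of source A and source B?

6

Match launch (source A #1, source B #1), then treaty (source A #3, source B #2), then flood (source A #4, source B #3), then crash (source A #5, source B #5), then crash (source A #7, source B #6), then flood (source A #8, source B #7) — 6 events in the same relative order in both, and the DP table's final entry dp[8][7] is also 6, so no common subsequence is longer.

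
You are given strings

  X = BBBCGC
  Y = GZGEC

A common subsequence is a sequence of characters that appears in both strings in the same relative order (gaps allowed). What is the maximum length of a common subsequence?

Match G [5,3] → C [6,5] — 2 characters in the same relative order in both. The LCS DP gives dp[6][5] = 2, so this is optimal.

2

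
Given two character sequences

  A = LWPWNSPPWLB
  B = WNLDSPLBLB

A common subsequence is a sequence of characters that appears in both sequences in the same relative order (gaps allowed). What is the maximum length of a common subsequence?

6

Let dp[i][j] be the LCS length of the first i characters of A and the first j characters of B. dp[i][j] = dp[i-1][j-1]+1 when the i-th and j-th characters match, else max(dp[i-1][j], dp[i][j-1]).
    ·  W  N  L  D  S  P  L  B  L  B
 ·  0  0  0  0  0  0  0  0  0  0  0
 L  0  0  0  1  1  1  1  1  1  1  1
 W  0  1  1  1  1  1  1  1  1  1  1
 P  0  1  1  1  1  1  2  2  2  2  2
 W  0  1  1  1  1  1  2  2  2  2  2
 N  0  1  2  2  2  2  2  2  2  2  2
 S  0  1  2  2  2  3  3  3  3  3  3
 P  0  1  2  2  2  3  4  4  4  4  4
 P  0  1  2  2  2  3  4  4  4  4  4
 W  0  1  2  2  2  3  4  4  4  4  4
 L  0  1  2  3  3  3  4  5  5  5  5
 B  0  1  2  3  3  3  4  5  6  6  6
dp[11][10] = 6. One LCS (by backtracking along matches): WNSPLB.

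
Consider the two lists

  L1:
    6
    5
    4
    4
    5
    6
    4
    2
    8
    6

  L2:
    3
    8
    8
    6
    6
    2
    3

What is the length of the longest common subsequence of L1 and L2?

One common subsequence of length 3: 6 [1,4] → 6 [6,5] → 2 [8,6]. Since dp[10][7] = 3, nothing longer is possible.

3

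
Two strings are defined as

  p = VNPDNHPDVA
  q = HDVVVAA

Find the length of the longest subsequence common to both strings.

4

Match H [6,1], then D [8,2], then V [9,5], then A [10,7] — 4 characters in the same relative order in both. Since dp[10][7] = 4, nothing longer is possible.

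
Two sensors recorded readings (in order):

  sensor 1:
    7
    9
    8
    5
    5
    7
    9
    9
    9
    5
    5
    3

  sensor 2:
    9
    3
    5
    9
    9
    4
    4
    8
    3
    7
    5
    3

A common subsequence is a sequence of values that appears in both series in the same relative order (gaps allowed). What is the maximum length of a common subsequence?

Let dp[i][j] be the LCS length of the first i values of sensor 1 and the first j values of sensor 2. dp[i][j] = dp[i-1][j-1]+1 when the i-th and j-th values match, else max(dp[i-1][j], dp[i][j-1]).
    ·  9  3  5  9  9  4  4  8  3  7  5  3
 ·  0  0  0  0  0  0  0  0  0  0  0  0  0
 7  0  0  0  0  0  0  0  0  0  0  1  1  1
 9  0  1  1  1  1  1  1  1  1  1  1  1  1
 8  0  1  1  1  1  1  1  1  2  2  2  2  2
 5  0  1  1  2  2  2  2  2  2  2  2  3  3
 5  0  1  1  2  2  2  2  2  2  2  2  3  3
 7  0  1  1  2  2  2  2  2  2  2  3  3  3
 9  0  1  1  2  3  3  3  3  3  3  3  3  3
 9  0  1  1  2  3  4  4  4  4  4  4  4  4
 9  0  1  1  2  3  4  4  4  4  4  4  4  4
 5  0  1  1  2  3  4  4  4  4  4  4  5  5
 5  0  1  1  2  3  4  4  4  4  4  4  5  5
 3  0  1  2  2  3  4  4  4  4  5  5  5  6
dp[12][12] = 6. One LCS (by backtracking along matches): 9, 5, 9, 9, 5, 3.

6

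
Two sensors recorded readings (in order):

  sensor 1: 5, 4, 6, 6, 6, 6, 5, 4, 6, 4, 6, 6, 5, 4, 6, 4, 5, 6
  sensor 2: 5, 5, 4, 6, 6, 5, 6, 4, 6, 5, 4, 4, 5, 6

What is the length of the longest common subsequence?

Match 5 at sensor 1[1]=sensor 2[2]; then 4 at sensor 1[2]=sensor 2[3]; then 6 at sensor 1[5]=sensor 2[4]; then 6 at sensor 1[6]=sensor 2[5]; then 5 at sensor 1[7]=sensor 2[6]; then 6 at sensor 1[9]=sensor 2[7]; then 4 at sensor 1[10]=sensor 2[8]; then 6 at sensor 1[12]=sensor 2[9]; then 5 at sensor 1[13]=sensor 2[10]; then 4 at sensor 1[14]=sensor 2[11]; then 4 at sensor 1[16]=sensor 2[12]; then 5 at sensor 1[17]=sensor 2[13]; then 6 at sensor 1[18]=sensor 2[14] — 13 values in the same relative order in both, and the DP table's final entry dp[18][14] is also 13, so no common subsequence is longer.

13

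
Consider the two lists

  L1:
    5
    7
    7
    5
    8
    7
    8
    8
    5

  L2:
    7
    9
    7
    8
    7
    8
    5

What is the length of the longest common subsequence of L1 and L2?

Let dp[i][j] be the LCS length of the first i values of L1 and the first j values of L2. dp[i][j] = dp[i-1][j-1]+1 when the i-th and j-th values match, else max(dp[i-1][j], dp[i][j-1]).
    ·  7  9  7  8  7  8  5
 ·  0  0  0  0  0  0  0  0
 5  0  0  0  0  0  0  0  1
 7  0  1  1  1  1  1  1  1
 7  0  1  1  2  2  2  2  2
 5  0  1  1  2  2  2  2  3
 8  0  1  1  2  3  3  3  3
 7  0  1  1  2  3  4  4  4
 8  0  1  1  2  3  4  5  5
 8  0  1  1  2  3  4  5  5
 5  0  1  1  2  3  4  5  6
dp[9][7] = 6. One LCS (by backtracking along matches): 7, 7, 8, 7, 8, 5.

6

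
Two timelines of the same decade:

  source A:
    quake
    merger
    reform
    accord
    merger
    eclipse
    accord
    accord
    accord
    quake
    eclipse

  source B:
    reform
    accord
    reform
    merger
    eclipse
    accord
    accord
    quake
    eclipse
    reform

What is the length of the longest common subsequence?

One common subsequence of length 8: reform (source A #3, source B #1), then accord (source A #4, source B #2), then merger (source A #5, source B #4), then eclipse (source A #6, source B #5), then accord (source A #8, source B #6), then accord (source A #9, source B #7), then quake (source A #10, source B #8), then eclipse (source A #11, source B #9). dp[11][10] = 8 confirms this is the maximum.

8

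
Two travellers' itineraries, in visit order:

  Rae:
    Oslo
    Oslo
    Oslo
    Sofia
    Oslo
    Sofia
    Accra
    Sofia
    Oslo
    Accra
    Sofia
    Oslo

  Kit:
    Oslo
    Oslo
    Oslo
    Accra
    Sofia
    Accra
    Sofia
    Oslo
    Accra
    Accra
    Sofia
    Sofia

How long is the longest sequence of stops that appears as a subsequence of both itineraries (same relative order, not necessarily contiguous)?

Pick Oslo [1,1], then Oslo [2,2], then Oslo [3,3], then Sofia [6,5], then Accra [7,6], then Sofia [8,7], then Oslo [9,8], then Accra [10,10], then Sofia [11,12]; all 9 stops appear in both, in order. dp[12][12] = 9 confirms this is the maximum.

9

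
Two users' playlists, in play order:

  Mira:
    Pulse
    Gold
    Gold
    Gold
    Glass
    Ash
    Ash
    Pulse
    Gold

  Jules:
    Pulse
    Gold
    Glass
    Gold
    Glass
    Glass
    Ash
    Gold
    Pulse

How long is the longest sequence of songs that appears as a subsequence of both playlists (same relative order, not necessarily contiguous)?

6

Match Pulse (Mira #1, Jules #1), Gold (Mira #2, Jules #2), Gold (Mira #3, Jules #4), Glass (Mira #5, Jules #6), Ash (Mira #6, Jules #7), Pulse (Mira #8, Jules #9) — 6 songs in the same relative order in both. The LCS DP gives dp[9][9] = 6, so this is optimal.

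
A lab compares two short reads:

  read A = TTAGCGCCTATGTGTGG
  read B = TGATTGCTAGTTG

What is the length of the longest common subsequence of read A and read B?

One common subsequence of length 10: T (read A #1, read B #4), T (read A #2, read B #5), G (read A #6, read B #6), C (read A #8, read B #7), T (read A #9, read B #8), A (read A #10, read B #9), G (read A #12, read B #10), T (read A #13, read B #11), T (read A #15, read B #12), G (read A #17, read B #13). Since dp[17][13] = 10, nothing longer is possible.

10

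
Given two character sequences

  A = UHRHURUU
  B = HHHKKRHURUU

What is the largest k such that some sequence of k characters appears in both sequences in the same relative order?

7

Let dp[i][j] be the LCS length of the first i characters of A and the first j characters of B. dp[i][j] = dp[i-1][j-1]+1 when the i-th and j-th characters match, else max(dp[i-1][j], dp[i][j-1]).
    ·  H  H  H  K  K  R  H  U  R  U  U
 ·  0  0  0  0  0  0  0  0  0  0  0  0
 U  0  0  0  0  0  0  0  0  1  1  1  1
 H  0  1  1  1  1  1  1  1  1  1  1  1
 R  0  1  1  1  1  1  2  2  2  2  2  2
 H  0  1  2  2  2  2  2  3  3  3  3  3
 U  0  1  2  2  2  2  2  3  4  4  4  4
 R  0  1  2  2  2  2  3  3  4  5  5  5
 U  0  1  2  2  2  2  3  3  4  5  6  6
 U  0  1  2  2  2  2  3  3  4  5  6  7
dp[8][11] = 7. One LCS (by backtracking along matches): HRHURUU.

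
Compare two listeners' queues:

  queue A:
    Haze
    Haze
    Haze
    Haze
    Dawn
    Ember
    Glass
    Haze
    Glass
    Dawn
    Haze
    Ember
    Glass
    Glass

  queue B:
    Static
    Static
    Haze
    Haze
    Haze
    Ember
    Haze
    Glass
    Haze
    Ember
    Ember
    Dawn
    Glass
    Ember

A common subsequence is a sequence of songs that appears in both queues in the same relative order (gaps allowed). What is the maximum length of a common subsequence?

9

One common subsequence of length 9: Haze [2,3]; then Haze [3,4]; then Haze [4,5]; then Ember [6,6]; then Haze [8,7]; then Glass [9,8]; then Haze [11,9]; then Ember [12,11]; then Glass [13,13], and the DP table's final entry dp[14][14] is also 9, so no common subsequence is longer.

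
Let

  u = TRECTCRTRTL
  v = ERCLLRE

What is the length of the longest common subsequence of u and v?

Let dp[i][j] be the LCS length of the first i characters of u and the first j characters of v. dp[i][j] = dp[i-1][j-1]+1 when the i-th and j-th characters match, else max(dp[i-1][j], dp[i][j-1]).
    ·  E  R  C  L  L  R  E
 ·  0  0  0  0  0  0  0  0
 T  0  0  0  0  0  0  0  0
 R  0  0  1  1  1  1  1  1
 E  0  1  1  1  1  1  1  2
 C  0  1  1  2  2  2  2  2
 T  0  1  1  2  2  2  2  2
 C  0  1  1  2  2  2  2  2
 R  0  1  2  2  2  2  3  3
 T  0  1  2  2  2  2  3  3
 R  0  1  2  2  2  2  3  3
 T  0  1  2  2  2  2  3  3
 L  0  1  2  2  3  3  3  3
dp[11][7] = 3. One LCS (by backtracking along matches): RCR.

3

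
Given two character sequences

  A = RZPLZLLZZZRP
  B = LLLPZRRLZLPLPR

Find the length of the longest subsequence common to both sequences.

Match R (A #1, B #7); then L (A #4, B #8); then Z (A #5, B #9); then L (A #6, B #10); then L (A #7, B #12); then R (A #11, B #14) — 6 characters in the same relative order in both. Since dp[12][14] = 6, nothing longer is possible.

6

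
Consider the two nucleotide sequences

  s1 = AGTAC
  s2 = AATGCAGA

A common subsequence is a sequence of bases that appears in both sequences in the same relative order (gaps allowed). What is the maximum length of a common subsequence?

3

Taking A at s1[1]=s2[6], G at s1[2]=s2[7], A at s1[4]=s2[8] gives a common subsequence of length 3, and the DP table's final entry dp[5][8] is also 3, so no common subsequence is longer.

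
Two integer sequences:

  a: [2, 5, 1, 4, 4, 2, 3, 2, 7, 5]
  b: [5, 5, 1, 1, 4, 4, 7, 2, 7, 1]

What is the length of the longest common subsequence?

6

Taking 5 [2,2], then 1 [3,4], then 4 [4,5], then 4 [5,6], then 2 [8,8], then 7 [9,9] gives a common subsequence of length 6, and the DP table's final entry dp[10][10] is also 6, so no common subsequence is longer.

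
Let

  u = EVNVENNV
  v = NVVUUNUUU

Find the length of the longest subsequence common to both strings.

Pick V [2,2], V [4,3], N [6,6]; all 3 characters appear in both, in order. dp[8][9] = 3 confirms this is the maximum.

3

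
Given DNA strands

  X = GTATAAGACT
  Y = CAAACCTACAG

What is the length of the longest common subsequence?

5

Let dp[i][j] be the LCS length of the first i bases of X and the first j bases of Y. dp[i][j] = dp[i-1][j-1]+1 when the i-th and j-th bases match, else max(dp[i-1][j], dp[i][j-1]).
    ·  C  A  A  A  C  C  T  A  C  A  G
 ·  0  0  0  0  0  0  0  0  0  0  0  0
 G  0  0  0  0  0  0  0  0  0  0  0  1
 T  0  0  0  0  0  0  0  1  1  1  1  1
 A  0  0  1  1  1  1  1  1  2  2  2  2
 T  0  0  1  1  1  1  1  2  2  2  2  2
 A  0  0  1  2  2  2  2  2  3  3  3  3
 A  0  0  1  2  3  3  3  3  3  3  4  4
 G  0  0  1  2  3  3  3  3  3  3  4  5
 A  0  0  1  2  3  3  3  3  4  4  4  5
 C  0  1  1  2  3  4  4  4  4  5  5  5
 T  0  1  1  2  3  4  4  5  5  5  5  5
dp[10][11] = 5. One LCS (by backtracking along matches): ATAAG.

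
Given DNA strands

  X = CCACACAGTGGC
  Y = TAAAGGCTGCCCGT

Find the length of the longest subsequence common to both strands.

7

One common subsequence of length 7: A [3,2], A [5,3], A [7,4], G [8,6], T [9,8], G [10,9], G [11,13], and the DP table's final entry dp[12][14] is also 7, so no common subsequence is longer.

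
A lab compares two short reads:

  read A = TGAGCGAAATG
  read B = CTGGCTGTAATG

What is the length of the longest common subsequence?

9

Let dp[i][j] be the LCS length of the first i bases of read A and the first j bases of read B. dp[i][j] = dp[i-1][j-1]+1 when the i-th and j-th bases match, else max(dp[i-1][j], dp[i][j-1]).
    ·  C  T  G  G  C  T  G  T  A  A  T  G
 ·  0  0  0  0  0  0  0  0  0  0  0  0  0
 T  0  0  1  1  1  1  1  1  1  1  1  1  1
 G  0  0  1  2  2  2  2  2  2  2  2  2  2
 A  0  0  1  2  2  2  2  2  2  3  3  3  3
 G  0  0  1  2  3  3  3  3  3  3  3  3  4
 C  0  1  1  2  3  4  4  4  4  4  4  4  4
 G  0  1  1  2  3  4  4  5  5  5  5  5  5
 A  0  1  1  2  3  4  4  5  5  6  6  6  6
 A  0  1  1  2  3  4  4  5  5  6  7  7  7
 A  0  1  1  2  3  4  4  5  5  6  7  7  7
 T  0  1  2  2  3  4  5  5  6  6  7  8  8
 G  0  1  2  3  3  4  5  6  6  6  7  8  9
dp[11][12] = 9. One LCS (by backtracking along matches): TGGCGAATG.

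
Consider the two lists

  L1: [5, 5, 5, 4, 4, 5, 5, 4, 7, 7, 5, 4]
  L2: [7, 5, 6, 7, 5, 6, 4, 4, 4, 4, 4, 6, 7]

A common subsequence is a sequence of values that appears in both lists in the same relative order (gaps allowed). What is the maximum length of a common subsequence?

One common subsequence of length 6: 5 at L1[1]=L2[2] → 5 at L1[2]=L2[5] → 4 at L1[4]=L2[9] → 4 at L1[5]=L2[10] → 4 at L1[8]=L2[11] → 7 at L1[10]=L2[13], and the DP table's final entry dp[12][13] is also 6, so no common subsequence is longer.

6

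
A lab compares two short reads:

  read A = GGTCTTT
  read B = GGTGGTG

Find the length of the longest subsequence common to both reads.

One common subsequence of length 4: G [1,1], then G [2,2], then T [3,3], then T [5,6]. The LCS DP gives dp[7][7] = 4, so this is optimal.

4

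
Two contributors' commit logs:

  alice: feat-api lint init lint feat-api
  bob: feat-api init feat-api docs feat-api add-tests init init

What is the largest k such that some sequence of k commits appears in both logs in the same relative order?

3

Taking feat-api [1,1], then init [3,2], then feat-api [5,5] gives a common subsequence of length 3. The LCS DP gives dp[5][8] = 3, so this is optimal.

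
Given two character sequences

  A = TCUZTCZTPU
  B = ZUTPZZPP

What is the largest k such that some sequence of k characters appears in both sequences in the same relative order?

Match T [1,3]; then Z [4,5]; then Z [7,6]; then P [9,8] — 4 characters in the same relative order in both. dp[10][8] = 4 confirms this is the maximum.

4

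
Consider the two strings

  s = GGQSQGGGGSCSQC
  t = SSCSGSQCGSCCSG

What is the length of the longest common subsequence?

7

Match G (s #2, t #5), then S (s #4, t #6), then Q (s #5, t #7), then G (s #9, t #9), then S (s #10, t #10), then C (s #11, t #12), then S (s #12, t #13) — 7 characters in the same relative order in both. dp[14][14] = 7 confirms this is the maximum.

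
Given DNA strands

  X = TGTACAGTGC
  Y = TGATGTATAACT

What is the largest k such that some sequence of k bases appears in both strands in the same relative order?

Taking T (X #1, Y #4), G (X #2, Y #5), T (X #3, Y #8), A (X #4, Y #10), C (X #5, Y #11), T (X #8, Y #12) gives a common subsequence of length 6. Since dp[10][12] = 6, nothing longer is possible.

6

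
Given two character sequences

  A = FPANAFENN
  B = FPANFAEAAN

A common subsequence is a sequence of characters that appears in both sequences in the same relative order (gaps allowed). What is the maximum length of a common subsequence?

One common subsequence of length 7: F [1,1], then P [2,2], then A [3,3], then N [4,4], then A [5,6], then E [7,7], then N [9,10], and the DP table's final entry dp[9][10] is also 7, so no common subsequence is longer.

7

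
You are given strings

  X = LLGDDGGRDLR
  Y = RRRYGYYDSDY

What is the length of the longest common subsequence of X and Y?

3

Let dp[i][j] be the LCS length of the first i characters of X and the first j characters of Y. dp[i][j] = dp[i-1][j-1]+1 when the i-th and j-th characters match, else max(dp[i-1][j], dp[i][j-1]).
    ·  R  R  R  Y  G  Y  Y  D  S  D  Y
 ·  0  0  0  0  0  0  0  0  0  0  0  0
 L  0  0  0  0  0  0  0  0  0  0  0  0
 L  0  0  0  0  0  0  0  0  0  0  0  0
 G  0  0  0  0  0  1  1  1  1  1  1  1
 D  0  0  0  0  0  1  1  1  2  2  2  2
 D  0  0  0  0  0  1  1  1  2  2  3  3
 G  0  0  0  0  0  1  1  1  2  2  3  3
 G  0  0  0  0  0  1  1  1  2  2  3  3
 R  0  1  1  1  1  1  1  1  2  2  3  3
 D  0  1  1  1  1  1  1  1  2  2  3  3
 L  0  1  1  1  1  1  1  1  2  2  3  3
 R  0  1  2  2  2  2  2  2  2  2  3  3
dp[11][11] = 3. One LCS (by backtracking along matches): GDD.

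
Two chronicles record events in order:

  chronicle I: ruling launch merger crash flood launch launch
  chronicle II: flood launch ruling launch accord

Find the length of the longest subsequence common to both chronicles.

Taking flood (chronicle I #5, chronicle II #1), launch (chronicle I #6, chronicle II #2), launch (chronicle I #7, chronicle II #4) gives a common subsequence of length 3. The LCS DP gives dp[7][5] = 3, so this is optimal.

3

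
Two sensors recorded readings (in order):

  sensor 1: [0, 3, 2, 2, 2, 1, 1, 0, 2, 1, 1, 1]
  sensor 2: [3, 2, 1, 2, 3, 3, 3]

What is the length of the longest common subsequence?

Match 3 at sensor 1[2]=sensor 2[1], then 2 at sensor 1[5]=sensor 2[2], then 1 at sensor 1[7]=sensor 2[3], then 2 at sensor 1[9]=sensor 2[4] — 4 values in the same relative order in both, and the DP table's final entry dp[12][7] is also 4, so no common subsequence is longer.

4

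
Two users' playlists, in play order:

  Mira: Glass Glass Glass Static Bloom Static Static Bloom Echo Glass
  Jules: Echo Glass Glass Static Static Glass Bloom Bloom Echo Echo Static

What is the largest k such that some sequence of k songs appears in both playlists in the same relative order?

6

Match Glass (Mira #1, Jules #2), Glass (Mira #2, Jules #3), Glass (Mira #3, Jules #6), Bloom (Mira #5, Jules #7), Bloom (Mira #8, Jules #8), Echo (Mira #9, Jules #10) — 6 songs in the same relative order in both. dp[10][11] = 6 confirms this is the maximum.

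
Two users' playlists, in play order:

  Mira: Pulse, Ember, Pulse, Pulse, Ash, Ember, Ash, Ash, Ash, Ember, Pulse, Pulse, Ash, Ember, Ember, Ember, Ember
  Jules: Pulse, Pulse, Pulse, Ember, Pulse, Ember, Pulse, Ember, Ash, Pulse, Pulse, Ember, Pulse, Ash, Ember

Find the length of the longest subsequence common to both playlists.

Taking Pulse (Mira #1, Jules #3), then Ember (Mira #2, Jules #4), then Pulse (Mira #3, Jules #5), then Pulse (Mira #4, Jules #7), then Ember (Mira #6, Jules #8), then Ash (Mira #7, Jules #9), then Ember (Mira #10, Jules #12), then Pulse (Mira #12, Jules #13), then Ash (Mira #13, Jules #14), then Ember (Mira #17, Jules #15) gives a common subsequence of length 10. dp[17][15] = 10 confirms this is the maximum.

10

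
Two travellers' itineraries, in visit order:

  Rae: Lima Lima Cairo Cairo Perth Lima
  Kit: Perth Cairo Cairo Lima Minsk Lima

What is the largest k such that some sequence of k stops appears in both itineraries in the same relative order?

3

Taking Cairo [3,2], Cairo [4,3], Lima [6,6] gives a common subsequence of length 3. Since dp[6][6] = 3, nothing longer is possible.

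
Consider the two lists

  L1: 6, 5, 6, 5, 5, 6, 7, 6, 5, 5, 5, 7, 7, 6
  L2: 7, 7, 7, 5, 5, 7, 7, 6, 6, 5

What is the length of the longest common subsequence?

6

Let dp[i][j] be the LCS length of the first i values of L1 and the first j values of L2. dp[i][j] = dp[i-1][j-1]+1 when the i-th and j-th values match, else max(dp[i-1][j], dp[i][j-1]).
    ·  7  7  7  5  5  7  7  6  6  5
 ·  0  0  0  0  0  0  0  0  0  0  0
 6  0  0  0  0  0  0  0  0  1  1  1
 5  0  0  0  0  1  1  1  1  1  1  2
 6  0  0  0  0  1  1  1  1  2  2  2
 5  0  0  0  0  1  2  2  2  2  2  3
 5  0  0  0  0  1  2  2  2  2  2  3
 6  0  0  0  0  1  2  2  2  3  3  3
 7  0  1  1  1  1  2  3  3  3  3  3
 6  0  1  1  1  1  2  3  3  4  4  4
 5  0  1  1  1  2  2  3  3  4  4  5
 5  0  1  1  1  2  3  3  3  4  4  5
 5  0  1  1  1  2  3  3  3  4  4  5
 7  0  1  2  2  2  3  4  4  4  4  5
 7  0  1  2  3  3  3  4  5  5  5  5
 6  0  1  2  3  3  3  4  5  6  6  6
dp[14][10] = 6. One LCS (by backtracking along matches): 7, 5, 5, 7, 7, 6.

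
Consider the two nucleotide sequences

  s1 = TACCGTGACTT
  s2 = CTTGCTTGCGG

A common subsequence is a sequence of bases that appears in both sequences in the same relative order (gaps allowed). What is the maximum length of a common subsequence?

Taking T (s1 #1, s2 #2); then T (s1 #6, s2 #3); then G (s1 #7, s2 #4); then C (s1 #9, s2 #5); then T (s1 #10, s2 #6); then T (s1 #11, s2 #7) gives a common subsequence of length 6, and the DP table's final entry dp[11][11] is also 6, so no common subsequence is longer.

6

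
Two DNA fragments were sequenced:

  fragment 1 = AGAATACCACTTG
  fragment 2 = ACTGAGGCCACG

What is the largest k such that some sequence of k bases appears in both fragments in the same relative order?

8

Pick A (fragment 1 #1, fragment 2 #1), then G (fragment 1 #2, fragment 2 #4), then A (fragment 1 #3, fragment 2 #5), then C (fragment 1 #7, fragment 2 #8), then C (fragment 1 #8, fragment 2 #9), then A (fragment 1 #9, fragment 2 #10), then C (fragment 1 #10, fragment 2 #11), then G (fragment 1 #13, fragment 2 #12); all 8 bases appear in both, in order. dp[13][12] = 8 confirms this is the maximum.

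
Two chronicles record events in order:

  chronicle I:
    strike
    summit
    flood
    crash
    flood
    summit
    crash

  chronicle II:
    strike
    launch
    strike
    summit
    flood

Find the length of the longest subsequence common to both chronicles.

3

Match strike [1,3]; then summit [2,4]; then flood [5,5] — 3 events in the same relative order in both. The LCS DP gives dp[7][5] = 3, so this is optimal.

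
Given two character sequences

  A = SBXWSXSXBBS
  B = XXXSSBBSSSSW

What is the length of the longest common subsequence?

Let dp[i][j] be the LCS length of the first i characters of A and the first j characters of B. dp[i][j] = dp[i-1][j-1]+1 when the i-th and j-th characters match, else max(dp[i-1][j], dp[i][j-1]).
    ·  X  X  X  S  S  B  B  S  S  S  S  W
 ·  0  0  0  0  0  0  0  0  0  0  0  0  0
 S  0  0  0  0  1  1  1  1  1  1  1  1  1
 B  0  0  0  0  1  1  2  2  2  2  2  2  2
 X  0  1  1  1  1  1  2  2  2  2  2  2  2
 W  0  1  1  1  1  1  2  2  2  2  2  2  3
 S  0  1  1  1  2  2  2  2  3  3  3  3  3
 X  0  1  2  2  2  2  2  2  3  3  3  3  3
 S  0  1  2  2  3  3  3  3  3  4  4  4  4
 X  0  1  2  3  3  3  3  3  3  4  4  4  4
 B  0  1  2  3  3  3  4  4  4  4  4  4  4
 B  0  1  2  3  3  3  4  5  5  5  5  5  5
 S  0  1  2  3  4  4  4  5  6  6  6  6  6
dp[11][12] = 6. One LCS (by backtracking along matches): XSSBBS.

6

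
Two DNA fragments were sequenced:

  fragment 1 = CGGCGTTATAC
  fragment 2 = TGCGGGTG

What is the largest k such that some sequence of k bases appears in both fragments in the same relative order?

Let dp[i][j] be the LCS length of the first i bases of fragment 1 and the first j bases of fragment 2. dp[i][j] = dp[i-1][j-1]+1 when the i-th and j-th bases match, else max(dp[i-1][j], dp[i][j-1]).
    ·  T  G  C  G  G  G  T  G
 ·  0  0  0  0  0  0  0  0  0
 C  0  0  0  1  1  1  1  1  1
 G  0  0  1  1  2  2  2  2  2
 G  0  0  1  1  2  3  3  3  3
 C  0  0  1  2  2  3  3  3  3
 G  0  0  1  2  3  3  4  4  4
 T  0  1  1  2  3  3  4  5  5
 T  0  1  1  2  3  3  4  5  5
 A  0  1  1  2  3  3  4  5  5
 T  0  1  1  2  3  3  4  5  5
 A  0  1  1  2  3  3  4  5  5
 C  0  1  1  2  3  3  4  5  5
dp[11][8] = 5. One LCS (by backtracking along matches): CGGGT.

5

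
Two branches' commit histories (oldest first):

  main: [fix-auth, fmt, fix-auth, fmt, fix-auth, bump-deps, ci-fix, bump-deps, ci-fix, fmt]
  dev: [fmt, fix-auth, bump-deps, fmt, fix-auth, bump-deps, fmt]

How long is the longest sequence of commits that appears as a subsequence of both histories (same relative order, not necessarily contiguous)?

6

Pick fmt at main[2]=dev[1] → fix-auth at main[3]=dev[2] → fmt at main[4]=dev[4] → fix-auth at main[5]=dev[5] → bump-deps at main[8]=dev[6] → fmt at main[10]=dev[7]; all 6 commits appear in both, in order. dp[10][7] = 6 confirms this is the maximum.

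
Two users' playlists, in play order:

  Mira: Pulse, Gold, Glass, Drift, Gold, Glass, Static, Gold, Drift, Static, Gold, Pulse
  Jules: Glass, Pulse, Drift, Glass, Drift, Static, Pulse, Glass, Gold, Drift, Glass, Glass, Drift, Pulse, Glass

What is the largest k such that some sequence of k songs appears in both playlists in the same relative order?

7

Pick Pulse at Mira[1]=Jules[2]; then Glass at Mira[3]=Jules[4]; then Drift at Mira[4]=Jules[5]; then Gold at Mira[5]=Jules[9]; then Glass at Mira[6]=Jules[12]; then Drift at Mira[9]=Jules[13]; then Pulse at Mira[12]=Jules[14]; all 7 songs appear in both, in order. dp[12][15] = 7 confirms this is the maximum.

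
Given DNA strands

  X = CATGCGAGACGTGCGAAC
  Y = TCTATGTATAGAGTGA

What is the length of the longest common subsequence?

11

Match C at X[1]=Y[2]; then A at X[2]=Y[4]; then T at X[3]=Y[5]; then G at X[4]=Y[6]; then A at X[7]=Y[10]; then G at X[8]=Y[11]; then A at X[9]=Y[12]; then G at X[11]=Y[13]; then T at X[12]=Y[14]; then G at X[15]=Y[15]; then A at X[17]=Y[16] — 11 bases in the same relative order in both, and the DP table's final entry dp[18][16] is also 11, so no common subsequence is longer.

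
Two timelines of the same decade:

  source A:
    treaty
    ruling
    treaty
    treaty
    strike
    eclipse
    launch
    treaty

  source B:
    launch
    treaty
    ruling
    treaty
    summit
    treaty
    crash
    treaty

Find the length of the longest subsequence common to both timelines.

One common subsequence of length 5: treaty at source A[1]=source B[2] → ruling at source A[2]=source B[3] → treaty at source A[3]=source B[4] → treaty at source A[4]=source B[6] → treaty at source A[8]=source B[8], and the DP table's final entry dp[8][8] is also 5, so no common subsequence is longer.

5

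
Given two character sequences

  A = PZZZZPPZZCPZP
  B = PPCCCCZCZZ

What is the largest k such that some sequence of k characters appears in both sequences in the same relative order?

5

Let dp[i][j] be the LCS length of the first i characters of A and the first j characters of B. dp[i][j] = dp[i-1][j-1]+1 when the i-th and j-th characters match, else max(dp[i-1][j], dp[i][j-1]).
    ·  P  P  C  C  C  C  Z  C  Z  Z
 ·  0  0  0  0  0  0  0  0  0  0  0
 P  0  1  1  1  1  1  1  1  1  1  1
 Z  0  1  1  1  1  1  1  2  2  2  2
 Z  0  1  1  1  1  1  1  2  2  3  3
 Z  0  1  1  1  1  1  1  2  2  3  4
 Z  0  1  1  1  1  1  1  2  2  3  4
 P  0  1  2  2  2  2  2  2  2  3  4
 P  0  1  2  2  2  2  2  2  2  3  4
 Z  0  1  2  2  2  2  2  3  3  3  4
 Z  0  1  2  2  2  2  2  3  3  4  4
 C  0  1  2  3  3  3  3  3  4  4  4
 P  0  1  2  3  3  3  3  3  4  4  4
 Z  0  1  2  3  3  3  3  4  4  5  5
 P  0  1  2  3  3  3  3  4  4  5  5
dp[13][10] = 5. One LCS (by backtracking along matches): PPZZZ.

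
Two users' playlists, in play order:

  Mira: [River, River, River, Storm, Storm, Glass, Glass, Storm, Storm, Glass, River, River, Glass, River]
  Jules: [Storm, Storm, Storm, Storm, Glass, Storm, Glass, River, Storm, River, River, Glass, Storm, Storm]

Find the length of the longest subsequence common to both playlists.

Match Storm (Mira #4, Jules #3), then Storm (Mira #5, Jules #4), then Glass (Mira #6, Jules #5), then Glass (Mira #7, Jules #7), then Storm (Mira #9, Jules #9), then River (Mira #11, Jules #10), then River (Mira #12, Jules #11), then Glass (Mira #13, Jules #12) — 8 songs in the same relative order in both, and the DP table's final entry dp[14][14] is also 8, so no common subsequence is longer.

8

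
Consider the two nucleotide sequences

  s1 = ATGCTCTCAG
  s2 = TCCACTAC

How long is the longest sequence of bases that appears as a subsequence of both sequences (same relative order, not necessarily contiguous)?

Match T [2,1], C [4,3], C [6,5], T [7,6], C [8,8] — 5 bases in the same relative order in both, and the DP table's final entry dp[10][8] is also 5, so no common subsequence is longer.

5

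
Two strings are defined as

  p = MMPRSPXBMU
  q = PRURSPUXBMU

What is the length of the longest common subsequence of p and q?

Let dp[i][j] be the LCS length of the first i characters of p and the first j characters of q. dp[i][j] = dp[i-1][j-1]+1 when the i-th and j-th characters match, else max(dp[i-1][j], dp[i][j-1]).
    ·  P  R  U  R  S  P  U  X  B  M  U
 ·  0  0  0  0  0  0  0  0  0  0  0  0
 M  0  0  0  0  0  0  0  0  0  0  1  1
 M  0  0  0  0  0  0  0  0  0  0  1  1
 P  0  1  1  1  1  1  1  1  1  1  1  1
 R  0  1  2  2  2  2  2  2  2  2  2  2
 S  0  1  2  2  2  3  3  3  3  3  3  3
 P  0  1  2  2  2  3  4  4  4  4  4  4
 X  0  1  2  2  2  3  4  4  5  5  5  5
 B  0  1  2  2  2  3  4  4  5  6  6  6
 M  0  1  2  2  2  3  4  4  5  6  7  7
 U  0  1  2  3  3  3  4  5  5  6  7  8
dp[10][11] = 8. One LCS (by backtracking along matches): PRSPXBMU.

8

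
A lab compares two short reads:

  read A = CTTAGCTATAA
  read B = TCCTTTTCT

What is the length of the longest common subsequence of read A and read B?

5

One common subsequence of length 5: C (read A #1, read B #3), T (read A #2, read B #6), T (read A #3, read B #7), C (read A #6, read B #8), T (read A #9, read B #9). The LCS DP gives dp[11][9] = 5, so this is optimal.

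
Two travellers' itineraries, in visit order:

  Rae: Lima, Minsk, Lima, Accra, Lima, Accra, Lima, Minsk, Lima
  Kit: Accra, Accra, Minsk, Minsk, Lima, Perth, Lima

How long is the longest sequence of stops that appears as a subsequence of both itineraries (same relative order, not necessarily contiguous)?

4

Match Accra at Rae[4]=Kit[1], then Accra at Rae[6]=Kit[2], then Lima at Rae[7]=Kit[5], then Lima at Rae[9]=Kit[7] — 4 stops in the same relative order in both. Since dp[9][7] = 4, nothing longer is possible.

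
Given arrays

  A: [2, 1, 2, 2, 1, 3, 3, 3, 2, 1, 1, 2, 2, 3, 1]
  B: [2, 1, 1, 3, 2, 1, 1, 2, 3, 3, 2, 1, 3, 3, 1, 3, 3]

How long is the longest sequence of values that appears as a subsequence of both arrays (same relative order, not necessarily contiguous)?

11

Pick 2 at A[1]=B[1] → 1 at A[2]=B[2] → 1 at A[5]=B[3] → 3 at A[8]=B[4] → 2 at A[9]=B[5] → 1 at A[10]=B[6] → 1 at A[11]=B[7] → 2 at A[12]=B[8] → 2 at A[13]=B[11] → 3 at A[14]=B[14] → 1 at A[15]=B[15]; all 11 values appear in both, in order. dp[15][17] = 11 confirms this is the maximum.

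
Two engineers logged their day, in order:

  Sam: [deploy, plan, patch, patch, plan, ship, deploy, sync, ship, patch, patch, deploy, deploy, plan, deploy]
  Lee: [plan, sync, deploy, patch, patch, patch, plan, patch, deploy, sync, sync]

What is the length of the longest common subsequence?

Match deploy at Sam[1]=Lee[3]; then patch at Sam[3]=Lee[5]; then patch at Sam[4]=Lee[6]; then plan at Sam[5]=Lee[7]; then deploy at Sam[7]=Lee[9]; then sync at Sam[8]=Lee[11] — 6 tasks in the same relative order in both, and the DP table's final entry dp[15][11] is also 6, so no common subsequence is longer.

6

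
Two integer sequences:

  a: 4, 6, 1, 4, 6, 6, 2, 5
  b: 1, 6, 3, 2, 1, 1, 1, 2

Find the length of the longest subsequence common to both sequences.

Pick 6 (a #2, b #2), then 1 (a #3, b #7), then 2 (a #7, b #8); all 3 values appear in both, in order, and the DP table's final entry dp[8][8] is also 3, so no common subsequence is longer.

3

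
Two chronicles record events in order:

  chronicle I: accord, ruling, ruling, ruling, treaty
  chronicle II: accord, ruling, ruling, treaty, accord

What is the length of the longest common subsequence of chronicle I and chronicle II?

Taking accord [1,1] → ruling [3,2] → ruling [4,3] → treaty [5,4] gives a common subsequence of length 4. The LCS DP gives dp[5][5] = 4, so this is optimal.

4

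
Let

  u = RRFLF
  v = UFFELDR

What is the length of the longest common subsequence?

2

Pick F at u[3]=v[3], L at u[4]=v[5]; all 2 characters appear in both, in order. The LCS DP gives dp[5][7] = 2, so this is optimal.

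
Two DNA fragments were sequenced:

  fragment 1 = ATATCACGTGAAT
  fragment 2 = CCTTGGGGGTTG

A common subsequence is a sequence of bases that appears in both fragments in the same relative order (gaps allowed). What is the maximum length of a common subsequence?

Match T (fragment 1 #2, fragment 2 #3); then T (fragment 1 #4, fragment 2 #4); then G (fragment 1 #8, fragment 2 #9); then T (fragment 1 #9, fragment 2 #11); then G (fragment 1 #10, fragment 2 #12) — 5 bases in the same relative order in both. Since dp[13][12] = 5, nothing longer is possible.

5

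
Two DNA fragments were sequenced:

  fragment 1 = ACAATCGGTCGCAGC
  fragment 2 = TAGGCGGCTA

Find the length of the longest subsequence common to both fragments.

Let dp[i][j] be the LCS length of the first i bases of fragment 1 and the first j bases of fragment 2. dp[i][j] = dp[i-1][j-1]+1 when the i-th and j-th bases match, else max(dp[i-1][j], dp[i][j-1]).
    ·  T  A  G  G  C  G  G  C  T  A
 ·  0  0  0  0  0  0  0  0  0  0  0
 A  0  0  1  1  1  1  1  1  1  1  1
 C  0  0  1  1  1  2  2  2  2  2  2
 A  0  0  1  1  1  2  2  2  2  2  3
 A  0  0  1  1  1  2  2  2  2  2  3
 T  0  1  1  1  1  2  2  2  2  3  3
 C  0  1  1  1  1  2  2  2  3  3  3
 G  0  1  1  2  2  2  3  3  3  3  3
 G  0  1  1  2  3  3  3  4  4  4  4
 T  0  1  1  2  3  3  3  4  4  5  5
 C  0  1  1  2  3  4  4  4  5  5  5
 G  0  1  1  2  3  4  5  5  5  5  5
 C  0  1  1  2  3  4  5  5  6  6  6
 A  0  1  2  2  3  4  5  5  6  6  7
 G  0  1  2  3  3  4  5  6  6  6  7
 C  0  1  2  3  3  4  5  6  7  7  7
dp[15][10] = 7. One LCS (by backtracking along matches): AGGCGCA.

7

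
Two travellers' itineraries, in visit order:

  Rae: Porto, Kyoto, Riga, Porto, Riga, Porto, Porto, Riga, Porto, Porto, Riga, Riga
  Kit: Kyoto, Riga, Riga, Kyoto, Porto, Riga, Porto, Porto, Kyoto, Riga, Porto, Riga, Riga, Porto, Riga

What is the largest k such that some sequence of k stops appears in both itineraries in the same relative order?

Pick Kyoto at Rae[2]=Kit[1] → Riga at Rae[3]=Kit[3] → Porto at Rae[4]=Kit[5] → Riga at Rae[5]=Kit[6] → Porto at Rae[6]=Kit[7] → Porto at Rae[7]=Kit[8] → Riga at Rae[8]=Kit[10] → Porto at Rae[9]=Kit[11] → Porto at Rae[10]=Kit[14] → Riga at Rae[12]=Kit[15]; all 10 stops appear in both, in order. Since dp[12][15] = 10, nothing longer is possible.

10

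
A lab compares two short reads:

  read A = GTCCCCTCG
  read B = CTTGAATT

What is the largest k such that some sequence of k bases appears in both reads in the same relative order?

3

Let dp[i][j] be the LCS length of the first i bases of read A and the first j bases of read B. dp[i][j] = dp[i-1][j-1]+1 when the i-th and j-th bases match, else max(dp[i-1][j], dp[i][j-1]).
    ·  C  T  T  G  A  A  T  T
 ·  0  0  0  0  0  0  0  0  0
 G  0  0  0  0  1  1  1  1  1
 T  0  0  1  1  1  1  1  2  2
 C  0  1  1  1  1  1  1  2  2
 C  0  1  1  1  1  1  1  2  2
 C  0  1  1  1  1  1  1  2  2
 C  0  1  1  1  1  1  1  2  2
 T  0  1  2  2  2  2  2  2  3
 C  0  1  2  2  2  2  2  2  3
 G  0  1  2  2  3  3  3  3  3
dp[9][8] = 3. One LCS (by backtracking along matches): GTT.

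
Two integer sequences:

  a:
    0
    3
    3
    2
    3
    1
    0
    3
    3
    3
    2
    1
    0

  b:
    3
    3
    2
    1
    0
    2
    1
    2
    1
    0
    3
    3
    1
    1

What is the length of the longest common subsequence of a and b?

8

Match 3 (a #2, b #1), 3 (a #3, b #2), 2 (a #4, b #8), 1 (a #6, b #9), 0 (a #7, b #10), 3 (a #8, b #11), 3 (a #9, b #12), 1 (a #12, b #14) — 8 values in the same relative order in both. dp[13][14] = 8 confirms this is the maximum.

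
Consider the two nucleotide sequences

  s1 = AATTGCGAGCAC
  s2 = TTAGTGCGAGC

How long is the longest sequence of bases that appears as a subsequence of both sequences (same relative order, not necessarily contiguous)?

8

Let dp[i][j] be the LCS length of the first i bases of s1 and the first j bases of s2. dp[i][j] = dp[i-1][j-1]+1 when the i-th and j-th bases match, else max(dp[i-1][j], dp[i][j-1]).
    ·  T  T  A  G  T  G  C  G  A  G  C
 ·  0  0  0  0  0  0  0  0  0  0  0  0
 A  0  0  0  1  1  1  1  1  1  1  1  1
 A  0  0  0  1  1  1  1  1  1  2  2  2
 T  0  1  1  1  1  2  2  2  2  2  2  2
 T  0  1  2  2  2  2  2  2  2  2  2  2
 G  0  1  2  2  3  3  3  3  3  3  3  3
 C  0  1  2  2  3  3  3  4  4  4  4  4
 G  0  1  2  2  3  3  4  4  5  5  5  5
 A  0  1  2  3  3  3  4  4  5  6  6  6
 G  0  1  2  3  4  4  4  4  5  6  7  7
 C  0  1  2  3  4  4  4  5  5  6  7  8
 A  0  1  2  3  4  4  4  5  5  6  7  8
 C  0  1  2  3  4  4  4  5  5  6  7  8
dp[12][11] = 8. One LCS (by backtracking along matches): ATGCGAGC.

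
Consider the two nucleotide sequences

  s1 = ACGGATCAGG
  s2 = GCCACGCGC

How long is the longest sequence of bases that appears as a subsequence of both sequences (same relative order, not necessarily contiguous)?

5

Pick A (s1 #1, s2 #4); then C (s1 #2, s2 #5); then G (s1 #3, s2 #6); then G (s1 #4, s2 #8); then C (s1 #7, s2 #9); all 5 bases appear in both, in order. dp[10][9] = 5 confirms this is the maximum.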